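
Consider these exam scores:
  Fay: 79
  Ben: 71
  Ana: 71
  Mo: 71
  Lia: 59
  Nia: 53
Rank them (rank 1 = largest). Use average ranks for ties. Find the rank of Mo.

3

Sorted (descending): 79, 71, 71, 71, 59, 53
The 3 values of 71 occupy positions 2–4 → average rank 3.
Mo has value 71 → rank 3.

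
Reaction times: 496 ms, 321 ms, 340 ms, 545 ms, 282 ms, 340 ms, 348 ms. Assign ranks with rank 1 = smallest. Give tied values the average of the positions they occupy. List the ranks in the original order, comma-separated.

Sorted (ascending): 282, 321, 340, 340, 348, 496, 545
The 2 values of 340 occupy positions 3–4 → average rank (3+4)/2 = 3.5.

6, 2, 3.5, 7, 1, 3.5, 5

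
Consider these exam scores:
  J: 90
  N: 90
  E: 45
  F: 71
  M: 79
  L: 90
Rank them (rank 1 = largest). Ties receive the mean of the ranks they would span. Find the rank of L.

2

Sorted (descending): 90, 90, 90, 79, 71, 45
The 3 values of 90 occupy positions 1–3 → average rank 2.
L has value 90 → rank 2.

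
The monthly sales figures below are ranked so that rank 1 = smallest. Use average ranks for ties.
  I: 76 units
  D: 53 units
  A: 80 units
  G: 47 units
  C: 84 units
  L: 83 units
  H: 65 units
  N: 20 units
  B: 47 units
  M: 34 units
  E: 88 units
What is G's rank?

3.5

Sorted (ascending): 20, 34, 47, 47, 53, 65, 76, 80, 83, 84, 88
The 2 values of 47 occupy positions 3–4 → average rank (3+4)/2 = 3.5.
G has value 47 units → rank 3.5.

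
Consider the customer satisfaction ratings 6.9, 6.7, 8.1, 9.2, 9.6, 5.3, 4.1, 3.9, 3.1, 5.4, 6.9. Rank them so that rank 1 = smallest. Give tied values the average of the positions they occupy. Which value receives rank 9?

Sorted (ascending): 3.1, 3.9, 4.1, 5.3, 5.4, 6.7, 6.9, 6.9, 8.1, 9.2, 9.6
The 2 values of 6.9 occupy positions 7–8 → average rank (7+8)/2 = 7.5.
Rank 9 → value 8.1.

8.1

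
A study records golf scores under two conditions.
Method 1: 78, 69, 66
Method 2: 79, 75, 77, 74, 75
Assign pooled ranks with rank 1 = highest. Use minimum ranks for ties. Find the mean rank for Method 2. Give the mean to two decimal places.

3.60

Sorted (descending): 79, 78, 77, 75, 75, 74, 69, 66
The 2 values of 75 occupy positions 4–5 → each gets rank 4.
Method 2 values → pooled ranks: 79→1, 75→4, 77→3, 74→6, 75→4
Mean rank = (1 + 4 + 3 + 6 + 4) / 5 = 3.60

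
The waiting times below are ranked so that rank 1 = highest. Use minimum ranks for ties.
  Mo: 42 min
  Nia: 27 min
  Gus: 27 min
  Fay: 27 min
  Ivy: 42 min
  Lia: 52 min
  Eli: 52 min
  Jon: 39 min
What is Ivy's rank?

Sorted (descending): 52, 52, 42, 42, 39, 27, 27, 27
The 2 values of 52 occupy positions 1–2 → each gets rank 1.
The 2 values of 42 occupy positions 3–4 → each gets rank 3.
The 3 values of 27 occupy positions 6–8 → each gets rank 6.
Ivy has value 42 min → rank 3.

3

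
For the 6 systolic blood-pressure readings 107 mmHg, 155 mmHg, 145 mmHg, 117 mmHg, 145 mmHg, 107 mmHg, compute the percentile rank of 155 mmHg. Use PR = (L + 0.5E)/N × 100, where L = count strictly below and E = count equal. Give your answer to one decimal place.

91.7

N = 6.
Strictly below 155: 5. Equal to 155: 1.
PR = (5 + 0.5·1)/6 × 100 = 91.7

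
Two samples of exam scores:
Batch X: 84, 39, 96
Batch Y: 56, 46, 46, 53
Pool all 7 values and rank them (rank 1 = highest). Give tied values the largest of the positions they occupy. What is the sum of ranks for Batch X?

Sorted (descending): 96, 84, 56, 53, 46, 46, 39
The 2 values of 46 occupy positions 5–6 → each gets rank 6.
Batch X values → pooled ranks: 84→2, 39→7, 96→1
Rank sum = 2 + 7 + 1 = 10

10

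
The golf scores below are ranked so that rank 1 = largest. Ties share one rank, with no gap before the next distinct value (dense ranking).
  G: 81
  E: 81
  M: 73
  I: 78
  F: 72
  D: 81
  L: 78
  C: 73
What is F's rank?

Sorted (descending): 81, 81, 81, 78, 78, 73, 73, 72
The 3 values of 81 share dense rank 1.
The 2 values of 78 share dense rank 2.
The 2 values of 73 share dense rank 3.
Remaining distinct values take the next consecutive integers.
F has value 72 → rank 4.

4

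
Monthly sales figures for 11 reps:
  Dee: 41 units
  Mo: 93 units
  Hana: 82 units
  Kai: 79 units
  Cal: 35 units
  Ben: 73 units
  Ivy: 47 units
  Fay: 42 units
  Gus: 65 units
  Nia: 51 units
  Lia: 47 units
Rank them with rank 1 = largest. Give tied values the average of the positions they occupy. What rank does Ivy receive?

7.5

Sorted (descending): 93, 82, 79, 73, 65, 51, 47, 47, 42, 41, 35
The 2 values of 47 occupy positions 7–8 → average rank (7+8)/2 = 7.5.
Ivy has value 47 units → rank 7.5.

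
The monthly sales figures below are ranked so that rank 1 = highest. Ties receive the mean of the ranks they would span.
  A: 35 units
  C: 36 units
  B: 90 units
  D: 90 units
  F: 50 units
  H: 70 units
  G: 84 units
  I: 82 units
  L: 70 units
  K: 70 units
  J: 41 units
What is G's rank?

Sorted (descending): 90, 90, 84, 82, 70, 70, 70, 50, 41, 36, 35
The 2 values of 90 occupy positions 1–2 → average rank (1+2)/2 = 1.5.
The 3 values of 70 occupy positions 5–7 → average rank 6.
G has value 84 units → rank 3.

3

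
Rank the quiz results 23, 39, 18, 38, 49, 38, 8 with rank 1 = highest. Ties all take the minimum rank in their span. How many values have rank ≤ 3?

4

Sorted (descending): 49, 39, 38, 38, 23, 18, 8
The 2 values of 38 occupy positions 3–4 → each gets rank 3.
Ranks ≤ 3: {1, 2, 3, 3} → 4 values.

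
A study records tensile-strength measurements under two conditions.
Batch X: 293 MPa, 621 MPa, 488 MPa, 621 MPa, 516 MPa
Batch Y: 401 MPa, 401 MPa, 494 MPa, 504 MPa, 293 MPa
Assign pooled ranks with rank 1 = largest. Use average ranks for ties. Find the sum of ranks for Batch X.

Sorted (descending): 621, 621, 516, 504, 494, 488, 401, 401, 293, 293
The 2 values of 621 occupy positions 1–2 → average rank (1+2)/2 = 1.5.
The 2 values of 401 occupy positions 7–8 → average rank (7+8)/2 = 7.5.
The 2 values of 293 occupy positions 9–10 → average rank (9+10)/2 = 9.5.
Batch X values → pooled ranks: 293→9.5, 621→1.5, 488→6, 621→1.5, 516→3
Rank sum = 9.5 + 1.5 + 6 + 1.5 + 3 = 21.5

21.5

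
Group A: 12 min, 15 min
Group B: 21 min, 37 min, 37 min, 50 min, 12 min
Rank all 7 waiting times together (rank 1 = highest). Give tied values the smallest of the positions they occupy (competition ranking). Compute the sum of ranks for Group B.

15

Sorted (descending): 50, 37, 37, 21, 15, 12, 12
The 2 values of 37 occupy positions 2–3 → each gets rank 2.
The 2 values of 12 occupy positions 6–7 → each gets rank 6.
Group B values → pooled ranks: 21→4, 37→2, 37→2, 50→1, 12→6
Rank sum = 4 + 2 + 2 + 1 + 6 = 15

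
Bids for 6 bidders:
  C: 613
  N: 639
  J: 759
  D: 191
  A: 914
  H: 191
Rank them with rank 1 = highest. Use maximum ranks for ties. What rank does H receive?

6

Sorted (descending): 914, 759, 639, 613, 191, 191
The 2 values of 191 occupy positions 5–6 → each gets rank 6.
H has value 191 → rank 6.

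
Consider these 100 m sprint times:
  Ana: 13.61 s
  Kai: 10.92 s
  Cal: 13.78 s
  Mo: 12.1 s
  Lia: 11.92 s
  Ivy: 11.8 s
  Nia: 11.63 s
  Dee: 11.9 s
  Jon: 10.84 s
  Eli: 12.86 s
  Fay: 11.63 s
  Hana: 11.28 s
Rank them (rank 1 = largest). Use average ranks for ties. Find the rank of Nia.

Sorted (descending): 13.78, 13.61, 12.86, 12.1, 11.92, 11.9, 11.8, 11.63, 11.63, 11.28, 10.92, 10.84
The 2 values of 11.63 occupy positions 8–9 → average rank (8+9)/2 = 8.5.
Nia has value 11.63 s → rank 8.5.

8.5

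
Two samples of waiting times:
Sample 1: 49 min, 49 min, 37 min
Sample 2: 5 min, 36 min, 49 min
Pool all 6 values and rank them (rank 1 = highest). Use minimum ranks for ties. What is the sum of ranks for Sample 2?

Sorted (descending): 49, 49, 49, 37, 36, 5
The 3 values of 49 occupy positions 1–3 → each gets rank 1.
Sample 2 values → pooled ranks: 5→6, 36→5, 49→1
Rank sum = 6 + 5 + 1 = 12

12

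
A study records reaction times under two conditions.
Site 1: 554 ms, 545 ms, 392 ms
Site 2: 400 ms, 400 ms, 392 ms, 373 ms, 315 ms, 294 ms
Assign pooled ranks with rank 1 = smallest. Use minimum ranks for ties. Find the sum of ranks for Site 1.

21

Sorted (ascending): 294, 315, 373, 392, 392, 400, 400, 545, 554
The 2 values of 392 occupy positions 4–5 → each gets rank 4.
The 2 values of 400 occupy positions 6–7 → each gets rank 6.
Site 1 values → pooled ranks: 554→9, 545→8, 392→4
Rank sum = 9 + 8 + 4 = 21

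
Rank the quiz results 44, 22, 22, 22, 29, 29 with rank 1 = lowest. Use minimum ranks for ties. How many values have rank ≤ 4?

Sorted (ascending): 22, 22, 22, 29, 29, 44
The 3 values of 22 occupy positions 1–3 → each gets rank 1.
The 2 values of 29 occupy positions 4–5 → each gets rank 4.
Ranks ≤ 4: {1, 1, 1, 4, 4} → 5 values.

5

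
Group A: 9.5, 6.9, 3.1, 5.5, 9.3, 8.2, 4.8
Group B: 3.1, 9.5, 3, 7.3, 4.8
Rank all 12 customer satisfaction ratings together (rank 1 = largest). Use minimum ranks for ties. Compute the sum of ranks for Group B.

36

Sorted (descending): 9.5, 9.5, 9.3, 8.2, 7.3, 6.9, 5.5, 4.8, 4.8, 3.1, 3.1, 3
The 2 values of 9.5 occupy positions 1–2 → each gets rank 1.
The 2 values of 4.8 occupy positions 8–9 → each gets rank 8.
The 2 values of 3.1 occupy positions 10–11 → each gets rank 10.
Group B values → pooled ranks: 3.1→10, 9.5→1, 3→12, 7.3→5, 4.8→8
Rank sum = 10 + 1 + 12 + 5 + 8 = 36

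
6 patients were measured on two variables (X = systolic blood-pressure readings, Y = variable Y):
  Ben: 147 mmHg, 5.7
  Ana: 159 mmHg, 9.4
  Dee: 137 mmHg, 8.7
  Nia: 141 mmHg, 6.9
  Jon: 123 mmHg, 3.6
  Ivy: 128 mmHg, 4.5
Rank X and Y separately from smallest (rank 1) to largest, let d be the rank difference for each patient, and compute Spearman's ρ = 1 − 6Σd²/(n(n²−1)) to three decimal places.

Ranks of variable 1: 5, 6, 3, 4, 1, 2
Ranks of variable 2: 3, 6, 5, 4, 1, 2
d = r₁ − r₂: 2, 0, -2, 0, 0, 0
d²: 4, 0, 4, 0, 0, 0; Σd² = 8
ρ = 1 − 6·8/(6·35) = 1 − 48/210 = 0.771

0.771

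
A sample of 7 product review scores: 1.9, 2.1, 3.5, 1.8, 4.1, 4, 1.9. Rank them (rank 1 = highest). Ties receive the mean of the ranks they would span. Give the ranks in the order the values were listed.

Sorted (descending): 4.1, 4, 3.5, 2.1, 1.9, 1.9, 1.8
The 2 values of 1.9 occupy positions 5–6 → average rank (5+6)/2 = 5.5.

5.5, 4, 3, 7, 1, 2, 5.5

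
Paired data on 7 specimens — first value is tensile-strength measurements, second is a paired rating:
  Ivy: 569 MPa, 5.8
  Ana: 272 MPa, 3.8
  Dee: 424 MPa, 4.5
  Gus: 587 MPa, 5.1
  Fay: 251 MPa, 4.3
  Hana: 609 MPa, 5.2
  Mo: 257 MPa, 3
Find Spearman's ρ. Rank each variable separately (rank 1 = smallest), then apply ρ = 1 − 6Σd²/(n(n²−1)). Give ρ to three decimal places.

Ranks of variable 1: 5, 3, 4, 6, 1, 7, 2
Ranks of variable 2: 7, 2, 4, 5, 3, 6, 1
d = r₁ − r₂: -2, 1, 0, 1, -2, 1, 1
d²: 4, 1, 0, 1, 4, 1, 1; Σd² = 12
ρ = 1 − 6·12/(7·48) = 1 − 72/336 = 0.786

0.786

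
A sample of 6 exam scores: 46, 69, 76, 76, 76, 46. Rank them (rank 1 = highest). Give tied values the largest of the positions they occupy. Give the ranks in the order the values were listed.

6, 4, 3, 3, 3, 6

Sorted (descending): 76, 76, 76, 69, 46, 46
The 3 values of 76 occupy positions 1–3 → each gets rank 3.
The 2 values of 46 occupy positions 5–6 → each gets rank 6.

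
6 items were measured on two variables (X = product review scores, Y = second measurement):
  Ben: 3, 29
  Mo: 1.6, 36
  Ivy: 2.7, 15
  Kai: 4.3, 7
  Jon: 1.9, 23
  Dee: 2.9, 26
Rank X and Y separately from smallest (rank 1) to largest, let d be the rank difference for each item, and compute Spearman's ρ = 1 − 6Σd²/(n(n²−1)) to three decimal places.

Ranks of variable 1: 5, 1, 3, 6, 2, 4
Ranks of variable 2: 5, 6, 2, 1, 3, 4
d = r₁ − r₂: 0, -5, 1, 5, -1, 0
d²: 0, 25, 1, 25, 1, 0; Σd² = 52
ρ = 1 − 6·52/(6·35) = 1 − 312/210 = -0.486

-0.486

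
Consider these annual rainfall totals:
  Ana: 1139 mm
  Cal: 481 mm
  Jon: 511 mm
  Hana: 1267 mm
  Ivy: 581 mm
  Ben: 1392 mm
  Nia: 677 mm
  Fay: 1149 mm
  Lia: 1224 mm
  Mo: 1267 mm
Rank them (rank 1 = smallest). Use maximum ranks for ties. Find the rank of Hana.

9

Sorted (ascending): 481, 511, 581, 677, 1139, 1149, 1224, 1267, 1267, 1392
The 2 values of 1267 occupy positions 8–9 → each gets rank 9.
Hana has value 1267 mm → rank 9.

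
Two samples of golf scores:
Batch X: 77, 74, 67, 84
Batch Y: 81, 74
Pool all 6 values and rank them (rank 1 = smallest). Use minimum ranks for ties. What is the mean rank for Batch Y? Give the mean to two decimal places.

3.50

Sorted (ascending): 67, 74, 74, 77, 81, 84
The 2 values of 74 occupy positions 2–3 → each gets rank 2.
Batch Y values → pooled ranks: 81→5, 74→2
Mean rank = (5 + 2) / 2 = 3.50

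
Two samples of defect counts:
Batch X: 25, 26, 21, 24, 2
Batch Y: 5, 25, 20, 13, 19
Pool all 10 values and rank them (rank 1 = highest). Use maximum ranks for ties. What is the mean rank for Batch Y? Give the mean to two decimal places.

6.60

Sorted (descending): 26, 25, 25, 24, 21, 20, 19, 13, 5, 2
The 2 values of 25 occupy positions 2–3 → each gets rank 3.
Batch Y values → pooled ranks: 5→9, 25→3, 20→6, 13→8, 19→7
Mean rank = (9 + 3 + 6 + 8 + 7) / 5 = 6.60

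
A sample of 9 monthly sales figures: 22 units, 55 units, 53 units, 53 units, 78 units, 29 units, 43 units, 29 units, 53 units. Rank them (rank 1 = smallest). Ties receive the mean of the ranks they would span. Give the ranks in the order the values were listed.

Sorted (ascending): 22, 29, 29, 43, 53, 53, 53, 55, 78
The 2 values of 29 occupy positions 2–3 → average rank (2+3)/2 = 2.5.
The 3 values of 53 occupy positions 5–7 → average rank 6.

1, 8, 6, 6, 9, 2.5, 4, 2.5, 6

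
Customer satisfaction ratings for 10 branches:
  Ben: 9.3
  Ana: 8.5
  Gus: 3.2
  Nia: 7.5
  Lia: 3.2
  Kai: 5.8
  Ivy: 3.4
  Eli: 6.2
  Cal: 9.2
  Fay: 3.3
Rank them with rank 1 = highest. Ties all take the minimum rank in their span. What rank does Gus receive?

Sorted (descending): 9.3, 9.2, 8.5, 7.5, 6.2, 5.8, 3.4, 3.3, 3.2, 3.2
The 2 values of 3.2 occupy positions 9–10 → each gets rank 9.
Gus has value 3.2 → rank 9.

9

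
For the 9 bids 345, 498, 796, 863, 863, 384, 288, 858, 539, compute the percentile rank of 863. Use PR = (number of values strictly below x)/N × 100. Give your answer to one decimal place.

77.8

N = 9.
Strictly below 863: 7. Equal to 863: 2.
PR = 7/9 × 100 = 77.8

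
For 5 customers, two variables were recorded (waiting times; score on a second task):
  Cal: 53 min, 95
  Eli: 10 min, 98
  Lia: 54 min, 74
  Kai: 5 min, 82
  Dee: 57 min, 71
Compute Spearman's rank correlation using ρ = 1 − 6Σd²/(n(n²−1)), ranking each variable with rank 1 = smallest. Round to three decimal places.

Ranks of variable 1: 3, 2, 4, 1, 5
Ranks of variable 2: 4, 5, 2, 3, 1
d = r₁ − r₂: -1, -3, 2, -2, 4
d²: 1, 9, 4, 4, 16; Σd² = 34
ρ = 1 − 6·34/(5·24) = 1 − 204/120 = -0.700

-0.700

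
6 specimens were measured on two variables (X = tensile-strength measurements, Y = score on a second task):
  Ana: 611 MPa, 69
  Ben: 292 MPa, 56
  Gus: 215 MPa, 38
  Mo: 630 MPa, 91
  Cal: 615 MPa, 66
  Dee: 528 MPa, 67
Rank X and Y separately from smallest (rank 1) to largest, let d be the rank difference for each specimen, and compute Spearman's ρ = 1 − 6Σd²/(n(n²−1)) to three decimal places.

Ranks of variable 1: 4, 2, 1, 6, 5, 3
Ranks of variable 2: 5, 2, 1, 6, 3, 4
d = r₁ − r₂: -1, 0, 0, 0, 2, -1
d²: 1, 0, 0, 0, 4, 1; Σd² = 6
ρ = 1 − 6·6/(6·35) = 1 − 36/210 = 0.829

0.829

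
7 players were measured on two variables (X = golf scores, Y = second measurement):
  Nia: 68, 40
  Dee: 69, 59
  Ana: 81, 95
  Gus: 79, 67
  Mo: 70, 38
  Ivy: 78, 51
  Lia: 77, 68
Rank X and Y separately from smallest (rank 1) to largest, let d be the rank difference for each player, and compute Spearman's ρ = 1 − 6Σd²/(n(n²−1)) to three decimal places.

Ranks of variable 1: 1, 2, 7, 6, 3, 5, 4
Ranks of variable 2: 2, 4, 7, 5, 1, 3, 6
d = r₁ − r₂: -1, -2, 0, 1, 2, 2, -2
d²: 1, 4, 0, 1, 4, 4, 4; Σd² = 18
ρ = 1 − 6·18/(7·48) = 1 − 108/336 = 0.679

0.679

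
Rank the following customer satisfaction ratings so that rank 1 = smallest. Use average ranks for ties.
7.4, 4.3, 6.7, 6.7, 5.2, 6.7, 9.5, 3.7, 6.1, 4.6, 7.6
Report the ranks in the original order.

9, 2, 7, 7, 4, 7, 11, 1, 5, 3, 10

Sorted (ascending): 3.7, 4.3, 4.6, 5.2, 6.1, 6.7, 6.7, 6.7, 7.4, 7.6, 9.5
The 3 values of 6.7 occupy positions 6–8 → average rank 7.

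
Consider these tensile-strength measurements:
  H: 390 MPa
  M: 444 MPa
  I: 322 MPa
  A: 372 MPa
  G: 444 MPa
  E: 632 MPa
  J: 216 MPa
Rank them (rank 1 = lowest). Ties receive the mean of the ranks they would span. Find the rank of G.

5.5

Sorted (ascending): 216, 322, 372, 390, 444, 444, 632
The 2 values of 444 occupy positions 5–6 → average rank (5+6)/2 = 5.5.
G has value 444 MPa → rank 5.5.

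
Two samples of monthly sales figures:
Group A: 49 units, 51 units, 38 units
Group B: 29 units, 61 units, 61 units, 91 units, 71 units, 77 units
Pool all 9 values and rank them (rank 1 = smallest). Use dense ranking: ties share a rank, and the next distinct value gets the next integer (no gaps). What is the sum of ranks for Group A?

Sorted (ascending): 29, 38, 49, 51, 61, 61, 71, 77, 91
The 2 values of 61 share dense rank 5.
Remaining distinct values take the next consecutive integers.
Group A values → pooled ranks: 49→3, 51→4, 38→2
Rank sum = 3 + 4 + 2 = 9

9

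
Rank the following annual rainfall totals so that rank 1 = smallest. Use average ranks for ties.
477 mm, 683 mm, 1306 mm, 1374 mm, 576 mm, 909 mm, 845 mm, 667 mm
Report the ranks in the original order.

1, 4, 7, 8, 2, 6, 5, 3

Sorted (ascending): 477, 576, 667, 683, 845, 909, 1306, 1374
No ties — each value takes its position as its rank.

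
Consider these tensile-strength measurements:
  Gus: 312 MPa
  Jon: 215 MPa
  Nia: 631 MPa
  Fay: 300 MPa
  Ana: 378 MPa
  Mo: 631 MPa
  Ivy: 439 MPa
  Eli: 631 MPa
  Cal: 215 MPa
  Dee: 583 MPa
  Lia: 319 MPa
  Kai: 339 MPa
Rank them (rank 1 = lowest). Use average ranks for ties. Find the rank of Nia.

Sorted (ascending): 215, 215, 300, 312, 319, 339, 378, 439, 583, 631, 631, 631
The 2 values of 215 occupy positions 1–2 → average rank (1+2)/2 = 1.5.
The 3 values of 631 occupy positions 10–12 → average rank 11.
Nia has value 631 MPa → rank 11.

11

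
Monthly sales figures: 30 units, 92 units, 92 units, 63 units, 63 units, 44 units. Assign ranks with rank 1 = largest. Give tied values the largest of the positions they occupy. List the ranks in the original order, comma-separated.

6, 2, 2, 4, 4, 5

Sorted (descending): 92, 92, 63, 63, 44, 30
The 2 values of 92 occupy positions 1–2 → each gets rank 2.
The 2 values of 63 occupy positions 3–4 → each gets rank 4.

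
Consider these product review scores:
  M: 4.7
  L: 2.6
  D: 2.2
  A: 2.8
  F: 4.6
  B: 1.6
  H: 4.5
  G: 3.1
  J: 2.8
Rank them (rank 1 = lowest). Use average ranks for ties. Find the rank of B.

1

Sorted (ascending): 1.6, 2.2, 2.6, 2.8, 2.8, 3.1, 4.5, 4.6, 4.7
The 2 values of 2.8 occupy positions 4–5 → average rank (4+5)/2 = 4.5.
B has value 1.6 → rank 1.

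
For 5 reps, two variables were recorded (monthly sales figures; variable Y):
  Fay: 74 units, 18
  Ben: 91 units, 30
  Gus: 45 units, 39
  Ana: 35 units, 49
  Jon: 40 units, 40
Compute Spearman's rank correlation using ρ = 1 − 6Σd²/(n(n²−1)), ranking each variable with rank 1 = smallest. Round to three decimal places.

Ranks of variable 1: 4, 5, 3, 1, 2
Ranks of variable 2: 1, 2, 3, 5, 4
d = r₁ − r₂: 3, 3, 0, -4, -2
d²: 9, 9, 0, 16, 4; Σd² = 38
ρ = 1 − 6·38/(5·24) = 1 − 228/120 = -0.900

-0.900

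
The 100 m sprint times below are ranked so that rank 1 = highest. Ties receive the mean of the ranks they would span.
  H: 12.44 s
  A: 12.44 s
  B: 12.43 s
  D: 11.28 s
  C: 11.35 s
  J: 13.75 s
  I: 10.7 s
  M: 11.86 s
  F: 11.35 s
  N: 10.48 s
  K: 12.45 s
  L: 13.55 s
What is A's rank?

Sorted (descending): 13.75, 13.55, 12.45, 12.44, 12.44, 12.43, 11.86, 11.35, 11.35, 11.28, 10.7, 10.48
The 2 values of 12.44 occupy positions 4–5 → average rank (4+5)/2 = 4.5.
The 2 values of 11.35 occupy positions 8–9 → average rank (8+9)/2 = 8.5.
A has value 12.44 s → rank 4.5.

4.5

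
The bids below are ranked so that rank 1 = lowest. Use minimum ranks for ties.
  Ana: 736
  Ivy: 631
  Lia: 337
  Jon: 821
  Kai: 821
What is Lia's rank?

1

Sorted (ascending): 337, 631, 736, 821, 821
The 2 values of 821 occupy positions 4–5 → each gets rank 4.
Lia has value 337 → rank 1.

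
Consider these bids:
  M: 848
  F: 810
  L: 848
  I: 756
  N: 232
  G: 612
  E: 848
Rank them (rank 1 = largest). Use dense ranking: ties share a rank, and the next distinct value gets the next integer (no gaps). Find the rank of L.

Sorted (descending): 848, 848, 848, 810, 756, 612, 232
The 3 values of 848 share dense rank 1.
Remaining distinct values take the next consecutive integers.
L has value 848 → rank 1.

1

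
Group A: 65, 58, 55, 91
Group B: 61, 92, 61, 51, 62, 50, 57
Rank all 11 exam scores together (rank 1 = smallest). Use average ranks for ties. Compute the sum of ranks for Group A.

Sorted (ascending): 50, 51, 55, 57, 58, 61, 61, 62, 65, 91, 92
The 2 values of 61 occupy positions 6–7 → average rank (6+7)/2 = 6.5.
Group A values → pooled ranks: 65→9, 58→5, 55→3, 91→10
Rank sum = 9 + 5 + 3 + 10 = 27

27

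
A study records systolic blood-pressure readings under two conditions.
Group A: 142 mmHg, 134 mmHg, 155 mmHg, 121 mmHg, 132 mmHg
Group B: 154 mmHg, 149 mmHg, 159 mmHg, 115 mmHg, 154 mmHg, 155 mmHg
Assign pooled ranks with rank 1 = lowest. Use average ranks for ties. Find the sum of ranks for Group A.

Sorted (ascending): 115, 121, 132, 134, 142, 149, 154, 154, 155, 155, 159
The 2 values of 154 occupy positions 7–8 → average rank (7+8)/2 = 7.5.
The 2 values of 155 occupy positions 9–10 → average rank (9+10)/2 = 9.5.
Group A values → pooled ranks: 142→5, 134→4, 155→9.5, 121→2, 132→3
Rank sum = 5 + 4 + 9.5 + 2 + 3 = 23.5

23.5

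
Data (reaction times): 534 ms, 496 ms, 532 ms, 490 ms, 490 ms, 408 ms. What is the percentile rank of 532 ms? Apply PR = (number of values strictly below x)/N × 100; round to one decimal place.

N = 6.
Strictly below 532: 4. Equal to 532: 1.
PR = 4/6 × 100 = 66.7

66.7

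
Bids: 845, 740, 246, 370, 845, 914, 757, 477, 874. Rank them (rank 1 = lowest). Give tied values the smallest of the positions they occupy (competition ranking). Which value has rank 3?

477

Sorted (ascending): 246, 370, 477, 740, 757, 845, 845, 874, 914
The 2 values of 845 occupy positions 6–7 → each gets rank 6.
Rank 3 → value 477.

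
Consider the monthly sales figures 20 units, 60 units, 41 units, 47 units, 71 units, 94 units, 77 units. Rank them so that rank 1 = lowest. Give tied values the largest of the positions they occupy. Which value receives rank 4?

Sorted (ascending): 20, 41, 47, 60, 71, 77, 94
No ties — each value takes its position as its rank.
Rank 4 → value 60.

60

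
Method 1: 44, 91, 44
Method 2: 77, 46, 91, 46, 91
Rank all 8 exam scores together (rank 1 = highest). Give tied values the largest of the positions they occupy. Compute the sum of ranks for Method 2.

Sorted (descending): 91, 91, 91, 77, 46, 46, 44, 44
The 3 values of 91 occupy positions 1–3 → each gets rank 3.
The 2 values of 46 occupy positions 5–6 → each gets rank 6.
The 2 values of 44 occupy positions 7–8 → each gets rank 8.
Method 2 values → pooled ranks: 77→4, 46→6, 91→3, 46→6, 91→3
Rank sum = 4 + 6 + 3 + 6 + 3 = 22

22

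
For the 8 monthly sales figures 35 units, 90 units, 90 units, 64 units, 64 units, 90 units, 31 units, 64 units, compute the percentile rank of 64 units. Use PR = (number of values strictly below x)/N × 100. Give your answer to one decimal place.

N = 8.
Strictly below 64: 2. Equal to 64: 3.
PR = 2/8 × 100 = 25.0

25.0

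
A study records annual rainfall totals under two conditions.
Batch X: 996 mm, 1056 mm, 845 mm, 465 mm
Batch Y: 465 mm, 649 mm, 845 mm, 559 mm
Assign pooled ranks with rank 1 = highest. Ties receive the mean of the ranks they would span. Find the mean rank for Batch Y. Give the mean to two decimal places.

5.50

Sorted (descending): 1056, 996, 845, 845, 649, 559, 465, 465
The 2 values of 845 occupy positions 3–4 → average rank (3+4)/2 = 3.5.
The 2 values of 465 occupy positions 7–8 → average rank (7+8)/2 = 7.5.
Batch Y values → pooled ranks: 465→7.5, 649→5, 845→3.5, 559→6
Mean rank = (7.5 + 5 + 3.5 + 6) / 4 = 5.50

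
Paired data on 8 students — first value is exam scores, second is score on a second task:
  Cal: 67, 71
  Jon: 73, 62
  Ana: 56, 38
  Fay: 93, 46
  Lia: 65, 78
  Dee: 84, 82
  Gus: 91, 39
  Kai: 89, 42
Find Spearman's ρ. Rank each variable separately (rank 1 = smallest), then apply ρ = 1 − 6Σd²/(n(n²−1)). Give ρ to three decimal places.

-0.119

Ranks of variable 1: 3, 4, 1, 8, 2, 5, 7, 6
Ranks of variable 2: 6, 5, 1, 4, 7, 8, 2, 3
d = r₁ − r₂: -3, -1, 0, 4, -5, -3, 5, 3
d²: 9, 1, 0, 16, 25, 9, 25, 9; Σd² = 94
ρ = 1 − 6·94/(8·63) = 1 − 564/504 = -0.119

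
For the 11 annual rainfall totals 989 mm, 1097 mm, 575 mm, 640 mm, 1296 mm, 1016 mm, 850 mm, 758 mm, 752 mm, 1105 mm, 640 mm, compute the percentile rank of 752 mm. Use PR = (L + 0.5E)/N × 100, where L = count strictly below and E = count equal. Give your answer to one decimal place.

N = 11.
Strictly below 752: 3. Equal to 752: 1.
PR = (3 + 0.5·1)/11 × 100 = 31.8

31.8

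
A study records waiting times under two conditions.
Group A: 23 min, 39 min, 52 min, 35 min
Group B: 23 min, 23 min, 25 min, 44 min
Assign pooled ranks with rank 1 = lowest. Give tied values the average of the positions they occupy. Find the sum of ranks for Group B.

15

Sorted (ascending): 23, 23, 23, 25, 35, 39, 44, 52
The 3 values of 23 occupy positions 1–3 → average rank 2.
Group B values → pooled ranks: 23→2, 23→2, 25→4, 44→7
Rank sum = 2 + 2 + 4 + 7 = 15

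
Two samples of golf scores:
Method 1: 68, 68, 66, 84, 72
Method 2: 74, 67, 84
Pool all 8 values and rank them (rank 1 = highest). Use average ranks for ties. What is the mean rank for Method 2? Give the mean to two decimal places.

Sorted (descending): 84, 84, 74, 72, 68, 68, 67, 66
The 2 values of 84 occupy positions 1–2 → average rank (1+2)/2 = 1.5.
The 2 values of 68 occupy positions 5–6 → average rank (5+6)/2 = 5.5.
Method 2 values → pooled ranks: 74→3, 67→7, 84→1.5
Mean rank = (3 + 7 + 1.5) / 3 = 3.83

3.83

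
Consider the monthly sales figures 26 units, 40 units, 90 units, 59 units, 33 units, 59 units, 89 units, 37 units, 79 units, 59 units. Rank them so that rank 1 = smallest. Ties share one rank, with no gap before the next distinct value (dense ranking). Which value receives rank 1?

26

Sorted (ascending): 26, 33, 37, 40, 59, 59, 59, 79, 89, 90
The 3 values of 59 share dense rank 5.
Remaining distinct values take the next consecutive integers.
Rank 1 → value 26.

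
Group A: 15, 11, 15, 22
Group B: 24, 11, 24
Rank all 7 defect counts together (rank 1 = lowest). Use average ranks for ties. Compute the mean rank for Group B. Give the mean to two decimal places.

4.83

Sorted (ascending): 11, 11, 15, 15, 22, 24, 24
The 2 values of 11 occupy positions 1–2 → average rank (1+2)/2 = 1.5.
The 2 values of 15 occupy positions 3–4 → average rank (3+4)/2 = 3.5.
The 2 values of 24 occupy positions 6–7 → average rank (6+7)/2 = 6.5.
Group B values → pooled ranks: 24→6.5, 11→1.5, 24→6.5
Mean rank = (6.5 + 1.5 + 6.5) / 3 = 4.83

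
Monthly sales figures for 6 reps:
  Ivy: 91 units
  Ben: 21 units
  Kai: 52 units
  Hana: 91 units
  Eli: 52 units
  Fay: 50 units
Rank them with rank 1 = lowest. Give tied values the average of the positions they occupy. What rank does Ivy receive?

Sorted (ascending): 21, 50, 52, 52, 91, 91
The 2 values of 52 occupy positions 3–4 → average rank (3+4)/2 = 3.5.
The 2 values of 91 occupy positions 5–6 → average rank (5+6)/2 = 5.5.
Ivy has value 91 units → rank 5.5.

5.5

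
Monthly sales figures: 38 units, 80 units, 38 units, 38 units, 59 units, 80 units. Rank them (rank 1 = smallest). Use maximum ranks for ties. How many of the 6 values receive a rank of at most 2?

0

Sorted (ascending): 38, 38, 38, 59, 80, 80
The 3 values of 38 occupy positions 1–3 → each gets rank 3.
The 2 values of 80 occupy positions 5–6 → each gets rank 6.
Ranks ≤ 2: {} → 0 values.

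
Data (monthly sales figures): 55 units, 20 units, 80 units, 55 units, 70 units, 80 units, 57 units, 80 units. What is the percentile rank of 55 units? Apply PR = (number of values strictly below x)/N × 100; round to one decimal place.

12.5

N = 8.
Strictly below 55: 1. Equal to 55: 2.
PR = 1/8 × 100 = 12.5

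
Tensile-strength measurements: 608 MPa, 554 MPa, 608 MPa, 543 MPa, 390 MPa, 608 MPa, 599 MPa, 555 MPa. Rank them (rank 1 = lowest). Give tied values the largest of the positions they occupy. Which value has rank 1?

Sorted (ascending): 390, 543, 554, 555, 599, 608, 608, 608
The 3 values of 608 occupy positions 6–8 → each gets rank 8.
Rank 1 → value 390.

390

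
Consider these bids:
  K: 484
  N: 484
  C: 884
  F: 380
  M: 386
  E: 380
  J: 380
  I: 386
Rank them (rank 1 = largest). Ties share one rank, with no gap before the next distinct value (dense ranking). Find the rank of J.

4

Sorted (descending): 884, 484, 484, 386, 386, 380, 380, 380
The 2 values of 484 share dense rank 2.
The 2 values of 386 share dense rank 3.
The 3 values of 380 share dense rank 4.
Remaining distinct values take the next consecutive integers.
J has value 380 → rank 4.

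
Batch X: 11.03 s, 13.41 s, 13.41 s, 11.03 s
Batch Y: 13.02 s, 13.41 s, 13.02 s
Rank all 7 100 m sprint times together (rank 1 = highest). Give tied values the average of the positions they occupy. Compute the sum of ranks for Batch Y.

Sorted (descending): 13.41, 13.41, 13.41, 13.02, 13.02, 11.03, 11.03
The 3 values of 13.41 occupy positions 1–3 → average rank 2.
The 2 values of 13.02 occupy positions 4–5 → average rank (4+5)/2 = 4.5.
The 2 values of 11.03 occupy positions 6–7 → average rank (6+7)/2 = 6.5.
Batch Y values → pooled ranks: 13.02→4.5, 13.41→2, 13.02→4.5
Rank sum = 4.5 + 2 + 4.5 = 11

11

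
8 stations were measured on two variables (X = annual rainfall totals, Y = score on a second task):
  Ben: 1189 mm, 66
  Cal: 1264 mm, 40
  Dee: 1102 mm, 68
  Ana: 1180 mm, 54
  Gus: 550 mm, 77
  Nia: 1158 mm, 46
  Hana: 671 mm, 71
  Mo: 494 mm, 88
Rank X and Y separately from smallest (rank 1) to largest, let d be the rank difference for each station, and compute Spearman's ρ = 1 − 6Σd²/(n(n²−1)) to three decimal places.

-0.905

Ranks of variable 1: 7, 8, 4, 6, 2, 5, 3, 1
Ranks of variable 2: 4, 1, 5, 3, 7, 2, 6, 8
d = r₁ − r₂: 3, 7, -1, 3, -5, 3, -3, -7
d²: 9, 49, 1, 9, 25, 9, 9, 49; Σd² = 160
ρ = 1 − 6·160/(8·63) = 1 − 960/504 = -0.905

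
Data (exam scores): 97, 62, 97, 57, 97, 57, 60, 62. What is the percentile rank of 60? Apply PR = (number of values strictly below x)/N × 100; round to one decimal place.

25.0

N = 8.
Strictly below 60: 2. Equal to 60: 1.
PR = 2/8 × 100 = 25.0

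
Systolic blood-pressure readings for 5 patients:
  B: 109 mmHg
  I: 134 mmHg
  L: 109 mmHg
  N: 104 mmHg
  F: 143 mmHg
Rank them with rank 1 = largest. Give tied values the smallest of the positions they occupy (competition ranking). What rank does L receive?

Sorted (descending): 143, 134, 109, 109, 104
The 2 values of 109 occupy positions 3–4 → each gets rank 3.
L has value 109 mmHg → rank 3.

3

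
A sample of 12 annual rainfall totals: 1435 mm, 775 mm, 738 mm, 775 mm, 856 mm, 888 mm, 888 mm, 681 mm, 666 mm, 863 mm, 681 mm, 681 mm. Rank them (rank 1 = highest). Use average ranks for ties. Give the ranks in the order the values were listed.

1, 6.5, 8, 6.5, 5, 2.5, 2.5, 10, 12, 4, 10, 10

Sorted (descending): 1435, 888, 888, 863, 856, 775, 775, 738, 681, 681, 681, 666
The 2 values of 888 occupy positions 2–3 → average rank (2+3)/2 = 2.5.
The 2 values of 775 occupy positions 6–7 → average rank (6+7)/2 = 6.5.
The 3 values of 681 occupy positions 9–11 → average rank 10.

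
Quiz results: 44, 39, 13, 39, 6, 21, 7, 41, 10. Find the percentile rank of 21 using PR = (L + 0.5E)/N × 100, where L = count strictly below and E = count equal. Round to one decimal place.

50.0

N = 9.
Strictly below 21: 4. Equal to 21: 1.
PR = (4 + 0.5·1)/9 × 100 = 50.0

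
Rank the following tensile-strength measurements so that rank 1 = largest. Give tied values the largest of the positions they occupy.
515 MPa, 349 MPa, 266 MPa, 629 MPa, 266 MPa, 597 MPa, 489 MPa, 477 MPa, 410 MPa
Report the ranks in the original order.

Sorted (descending): 629, 597, 515, 489, 477, 410, 349, 266, 266
The 2 values of 266 occupy positions 8–9 → each gets rank 9.

3, 7, 9, 1, 9, 2, 4, 5, 6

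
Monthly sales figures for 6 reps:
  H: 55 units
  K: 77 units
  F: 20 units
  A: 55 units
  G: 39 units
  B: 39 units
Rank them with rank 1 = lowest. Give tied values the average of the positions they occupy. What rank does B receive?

Sorted (ascending): 20, 39, 39, 55, 55, 77
The 2 values of 39 occupy positions 2–3 → average rank (2+3)/2 = 2.5.
The 2 values of 55 occupy positions 4–5 → average rank (4+5)/2 = 4.5.
B has value 39 units → rank 2.5.

2.5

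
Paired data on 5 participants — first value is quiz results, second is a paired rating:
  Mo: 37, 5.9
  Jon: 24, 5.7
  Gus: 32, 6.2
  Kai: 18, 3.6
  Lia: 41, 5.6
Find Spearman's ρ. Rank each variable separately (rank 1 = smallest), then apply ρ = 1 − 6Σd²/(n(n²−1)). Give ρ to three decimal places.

Ranks of variable 1: 4, 2, 3, 1, 5
Ranks of variable 2: 4, 3, 5, 1, 2
d = r₁ − r₂: 0, -1, -2, 0, 3
d²: 0, 1, 4, 0, 9; Σd² = 14
ρ = 1 − 6·14/(5·24) = 1 − 84/120 = 0.300

0.300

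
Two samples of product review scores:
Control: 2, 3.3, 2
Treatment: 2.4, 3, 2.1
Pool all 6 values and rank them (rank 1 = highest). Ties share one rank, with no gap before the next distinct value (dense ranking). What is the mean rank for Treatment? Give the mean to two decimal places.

Sorted (descending): 3.3, 3, 2.4, 2.1, 2, 2
The 2 values of 2 share dense rank 5.
Remaining distinct values take the next consecutive integers.
Treatment values → pooled ranks: 2.4→3, 3→2, 2.1→4
Mean rank = (3 + 2 + 4) / 3 = 3.00

3.00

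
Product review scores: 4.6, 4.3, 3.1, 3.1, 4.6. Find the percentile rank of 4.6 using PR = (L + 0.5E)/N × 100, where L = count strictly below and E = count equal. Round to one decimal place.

N = 5.
Strictly below 4.6: 3. Equal to 4.6: 2.
PR = (3 + 0.5·2)/5 × 100 = 80.0

80.0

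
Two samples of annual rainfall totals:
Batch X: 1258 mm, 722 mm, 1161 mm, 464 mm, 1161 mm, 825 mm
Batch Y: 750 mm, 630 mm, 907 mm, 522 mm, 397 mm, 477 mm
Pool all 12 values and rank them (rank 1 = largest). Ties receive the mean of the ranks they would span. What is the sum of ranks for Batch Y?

Sorted (descending): 1258, 1161, 1161, 907, 825, 750, 722, 630, 522, 477, 464, 397
The 2 values of 1161 occupy positions 2–3 → average rank (2+3)/2 = 2.5.
Batch Y values → pooled ranks: 750→6, 630→8, 907→4, 522→9, 397→12, 477→10
Rank sum = 6 + 8 + 4 + 9 + 12 + 10 = 49

49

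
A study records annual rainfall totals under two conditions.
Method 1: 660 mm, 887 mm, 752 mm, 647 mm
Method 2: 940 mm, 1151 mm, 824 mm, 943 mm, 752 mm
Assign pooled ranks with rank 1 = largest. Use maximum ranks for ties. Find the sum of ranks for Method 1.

Sorted (descending): 1151, 943, 940, 887, 824, 752, 752, 660, 647
The 2 values of 752 occupy positions 6–7 → each gets rank 7.
Method 1 values → pooled ranks: 660→8, 887→4, 752→7, 647→9
Rank sum = 8 + 4 + 7 + 9 = 28

28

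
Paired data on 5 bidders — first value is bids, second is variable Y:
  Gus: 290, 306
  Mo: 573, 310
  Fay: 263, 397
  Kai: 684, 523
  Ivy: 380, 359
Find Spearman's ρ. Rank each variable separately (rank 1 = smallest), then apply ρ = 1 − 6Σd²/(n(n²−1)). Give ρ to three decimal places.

Ranks of variable 1: 2, 4, 1, 5, 3
Ranks of variable 2: 1, 2, 4, 5, 3
d = r₁ − r₂: 1, 2, -3, 0, 0
d²: 1, 4, 9, 0, 0; Σd² = 14
ρ = 1 − 6·14/(5·24) = 1 − 84/120 = 0.300

0.300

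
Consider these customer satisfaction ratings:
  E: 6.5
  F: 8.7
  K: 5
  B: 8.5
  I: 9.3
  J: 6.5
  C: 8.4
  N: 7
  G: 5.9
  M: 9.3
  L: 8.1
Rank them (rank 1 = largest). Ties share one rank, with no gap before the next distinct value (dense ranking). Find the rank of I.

Sorted (descending): 9.3, 9.3, 8.7, 8.5, 8.4, 8.1, 7, 6.5, 6.5, 5.9, 5
The 2 values of 9.3 share dense rank 1.
The 2 values of 6.5 share dense rank 7.
Remaining distinct values take the next consecutive integers.
I has value 9.3 → rank 1.

1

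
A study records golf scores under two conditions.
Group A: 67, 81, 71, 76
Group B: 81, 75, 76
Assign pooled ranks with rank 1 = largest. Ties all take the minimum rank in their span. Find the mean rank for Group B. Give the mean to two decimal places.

3.00

Sorted (descending): 81, 81, 76, 76, 75, 71, 67
The 2 values of 81 occupy positions 1–2 → each gets rank 1.
The 2 values of 76 occupy positions 3–4 → each gets rank 3.
Group B values → pooled ranks: 81→1, 75→5, 76→3
Mean rank = (1 + 5 + 3) / 3 = 3.00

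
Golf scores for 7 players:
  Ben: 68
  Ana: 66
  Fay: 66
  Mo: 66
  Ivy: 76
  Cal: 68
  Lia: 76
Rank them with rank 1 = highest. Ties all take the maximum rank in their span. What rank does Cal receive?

4

Sorted (descending): 76, 76, 68, 68, 66, 66, 66
The 2 values of 76 occupy positions 1–2 → each gets rank 2.
The 2 values of 68 occupy positions 3–4 → each gets rank 4.
The 3 values of 66 occupy positions 5–7 → each gets rank 7.
Cal has value 68 → rank 4.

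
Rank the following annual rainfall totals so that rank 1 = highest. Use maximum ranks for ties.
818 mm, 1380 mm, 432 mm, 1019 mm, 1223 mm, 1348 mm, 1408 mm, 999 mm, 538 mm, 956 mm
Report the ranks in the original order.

8, 2, 10, 5, 4, 3, 1, 6, 9, 7

Sorted (descending): 1408, 1380, 1348, 1223, 1019, 999, 956, 818, 538, 432
No ties — each value takes its position as its rank.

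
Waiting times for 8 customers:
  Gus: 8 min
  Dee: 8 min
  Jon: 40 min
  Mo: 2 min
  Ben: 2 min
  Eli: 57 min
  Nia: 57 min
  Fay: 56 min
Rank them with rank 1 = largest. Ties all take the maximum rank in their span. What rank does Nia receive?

2

Sorted (descending): 57, 57, 56, 40, 8, 8, 2, 2
The 2 values of 57 occupy positions 1–2 → each gets rank 2.
The 2 values of 8 occupy positions 5–6 → each gets rank 6.
The 2 values of 2 occupy positions 7–8 → each gets rank 8.
Nia has value 57 min → rank 2.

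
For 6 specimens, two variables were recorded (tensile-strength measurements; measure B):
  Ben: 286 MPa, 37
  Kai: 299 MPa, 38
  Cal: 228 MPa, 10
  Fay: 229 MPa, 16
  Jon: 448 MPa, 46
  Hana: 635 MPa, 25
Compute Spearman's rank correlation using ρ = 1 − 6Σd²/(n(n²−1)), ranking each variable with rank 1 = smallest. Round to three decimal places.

Ranks of variable 1: 3, 4, 1, 2, 5, 6
Ranks of variable 2: 4, 5, 1, 2, 6, 3
d = r₁ − r₂: -1, -1, 0, 0, -1, 3
d²: 1, 1, 0, 0, 1, 9; Σd² = 12
ρ = 1 − 6·12/(6·35) = 1 − 72/210 = 0.657

0.657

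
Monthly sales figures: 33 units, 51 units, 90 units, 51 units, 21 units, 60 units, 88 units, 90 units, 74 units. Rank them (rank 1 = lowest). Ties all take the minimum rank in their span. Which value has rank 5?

60

Sorted (ascending): 21, 33, 51, 51, 60, 74, 88, 90, 90
The 2 values of 51 occupy positions 3–4 → each gets rank 3.
The 2 values of 90 occupy positions 8–9 → each gets rank 8.
Rank 5 → value 60.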